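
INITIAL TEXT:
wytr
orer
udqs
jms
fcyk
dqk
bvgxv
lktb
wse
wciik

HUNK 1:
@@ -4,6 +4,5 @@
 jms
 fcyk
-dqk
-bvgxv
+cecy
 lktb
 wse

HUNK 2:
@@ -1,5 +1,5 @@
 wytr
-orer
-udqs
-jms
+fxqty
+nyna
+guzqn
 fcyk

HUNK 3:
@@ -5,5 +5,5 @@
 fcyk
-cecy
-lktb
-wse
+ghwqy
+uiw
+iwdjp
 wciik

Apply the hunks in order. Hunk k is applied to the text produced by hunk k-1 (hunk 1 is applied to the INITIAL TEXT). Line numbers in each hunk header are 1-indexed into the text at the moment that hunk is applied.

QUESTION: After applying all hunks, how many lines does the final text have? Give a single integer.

Hunk 1: at line 4 remove [dqk,bvgxv] add [cecy] -> 9 lines: wytr orer udqs jms fcyk cecy lktb wse wciik
Hunk 2: at line 1 remove [orer,udqs,jms] add [fxqty,nyna,guzqn] -> 9 lines: wytr fxqty nyna guzqn fcyk cecy lktb wse wciik
Hunk 3: at line 5 remove [cecy,lktb,wse] add [ghwqy,uiw,iwdjp] -> 9 lines: wytr fxqty nyna guzqn fcyk ghwqy uiw iwdjp wciik
Final line count: 9

Answer: 9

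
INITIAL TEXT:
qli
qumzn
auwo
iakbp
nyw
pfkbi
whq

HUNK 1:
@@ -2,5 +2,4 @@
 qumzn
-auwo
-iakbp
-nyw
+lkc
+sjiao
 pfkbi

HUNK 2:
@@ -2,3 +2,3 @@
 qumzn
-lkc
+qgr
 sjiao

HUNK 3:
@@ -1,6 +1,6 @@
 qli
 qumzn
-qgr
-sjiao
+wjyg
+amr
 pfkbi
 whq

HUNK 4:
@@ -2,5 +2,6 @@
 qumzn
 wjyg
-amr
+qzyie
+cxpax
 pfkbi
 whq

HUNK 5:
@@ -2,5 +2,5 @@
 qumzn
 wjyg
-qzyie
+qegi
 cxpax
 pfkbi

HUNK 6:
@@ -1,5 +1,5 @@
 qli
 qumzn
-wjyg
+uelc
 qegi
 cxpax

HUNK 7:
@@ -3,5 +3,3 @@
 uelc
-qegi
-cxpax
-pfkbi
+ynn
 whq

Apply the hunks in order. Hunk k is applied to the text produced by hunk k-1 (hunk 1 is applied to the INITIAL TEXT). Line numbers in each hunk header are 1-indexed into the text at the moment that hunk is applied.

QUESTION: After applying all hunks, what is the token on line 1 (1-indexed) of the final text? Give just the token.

Hunk 1: at line 2 remove [auwo,iakbp,nyw] add [lkc,sjiao] -> 6 lines: qli qumzn lkc sjiao pfkbi whq
Hunk 2: at line 2 remove [lkc] add [qgr] -> 6 lines: qli qumzn qgr sjiao pfkbi whq
Hunk 3: at line 1 remove [qgr,sjiao] add [wjyg,amr] -> 6 lines: qli qumzn wjyg amr pfkbi whq
Hunk 4: at line 2 remove [amr] add [qzyie,cxpax] -> 7 lines: qli qumzn wjyg qzyie cxpax pfkbi whq
Hunk 5: at line 2 remove [qzyie] add [qegi] -> 7 lines: qli qumzn wjyg qegi cxpax pfkbi whq
Hunk 6: at line 1 remove [wjyg] add [uelc] -> 7 lines: qli qumzn uelc qegi cxpax pfkbi whq
Hunk 7: at line 3 remove [qegi,cxpax,pfkbi] add [ynn] -> 5 lines: qli qumzn uelc ynn whq
Final line 1: qli

Answer: qli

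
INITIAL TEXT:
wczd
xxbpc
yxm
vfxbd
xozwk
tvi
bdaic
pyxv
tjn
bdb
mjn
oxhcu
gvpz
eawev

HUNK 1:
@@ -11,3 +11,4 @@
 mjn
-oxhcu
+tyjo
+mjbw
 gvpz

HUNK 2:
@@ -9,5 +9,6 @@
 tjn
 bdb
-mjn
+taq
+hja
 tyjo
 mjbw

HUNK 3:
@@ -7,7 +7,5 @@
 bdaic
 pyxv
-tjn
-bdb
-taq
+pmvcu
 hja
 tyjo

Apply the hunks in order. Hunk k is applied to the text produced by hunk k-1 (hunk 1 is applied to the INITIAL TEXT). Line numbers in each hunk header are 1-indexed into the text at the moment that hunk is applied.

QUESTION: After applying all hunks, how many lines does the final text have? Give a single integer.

Answer: 14

Derivation:
Hunk 1: at line 11 remove [oxhcu] add [tyjo,mjbw] -> 15 lines: wczd xxbpc yxm vfxbd xozwk tvi bdaic pyxv tjn bdb mjn tyjo mjbw gvpz eawev
Hunk 2: at line 9 remove [mjn] add [taq,hja] -> 16 lines: wczd xxbpc yxm vfxbd xozwk tvi bdaic pyxv tjn bdb taq hja tyjo mjbw gvpz eawev
Hunk 3: at line 7 remove [tjn,bdb,taq] add [pmvcu] -> 14 lines: wczd xxbpc yxm vfxbd xozwk tvi bdaic pyxv pmvcu hja tyjo mjbw gvpz eawev
Final line count: 14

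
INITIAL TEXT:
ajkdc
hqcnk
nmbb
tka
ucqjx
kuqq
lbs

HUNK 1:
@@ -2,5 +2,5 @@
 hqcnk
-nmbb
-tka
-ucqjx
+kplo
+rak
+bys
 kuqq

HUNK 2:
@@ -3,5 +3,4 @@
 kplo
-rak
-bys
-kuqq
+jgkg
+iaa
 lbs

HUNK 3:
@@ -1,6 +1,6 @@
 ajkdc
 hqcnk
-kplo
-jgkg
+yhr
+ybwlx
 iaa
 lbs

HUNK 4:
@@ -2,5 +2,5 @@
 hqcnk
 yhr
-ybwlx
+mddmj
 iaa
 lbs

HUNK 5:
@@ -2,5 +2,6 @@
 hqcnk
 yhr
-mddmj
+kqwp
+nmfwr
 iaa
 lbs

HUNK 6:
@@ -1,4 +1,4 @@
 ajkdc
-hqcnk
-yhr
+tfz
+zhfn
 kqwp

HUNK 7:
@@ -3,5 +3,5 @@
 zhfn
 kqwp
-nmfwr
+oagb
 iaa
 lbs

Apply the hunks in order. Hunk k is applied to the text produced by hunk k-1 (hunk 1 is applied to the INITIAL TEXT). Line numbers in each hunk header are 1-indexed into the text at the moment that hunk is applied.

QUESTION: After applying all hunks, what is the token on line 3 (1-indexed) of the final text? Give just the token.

Hunk 1: at line 2 remove [nmbb,tka,ucqjx] add [kplo,rak,bys] -> 7 lines: ajkdc hqcnk kplo rak bys kuqq lbs
Hunk 2: at line 3 remove [rak,bys,kuqq] add [jgkg,iaa] -> 6 lines: ajkdc hqcnk kplo jgkg iaa lbs
Hunk 3: at line 1 remove [kplo,jgkg] add [yhr,ybwlx] -> 6 lines: ajkdc hqcnk yhr ybwlx iaa lbs
Hunk 4: at line 2 remove [ybwlx] add [mddmj] -> 6 lines: ajkdc hqcnk yhr mddmj iaa lbs
Hunk 5: at line 2 remove [mddmj] add [kqwp,nmfwr] -> 7 lines: ajkdc hqcnk yhr kqwp nmfwr iaa lbs
Hunk 6: at line 1 remove [hqcnk,yhr] add [tfz,zhfn] -> 7 lines: ajkdc tfz zhfn kqwp nmfwr iaa lbs
Hunk 7: at line 3 remove [nmfwr] add [oagb] -> 7 lines: ajkdc tfz zhfn kqwp oagb iaa lbs
Final line 3: zhfn

Answer: zhfn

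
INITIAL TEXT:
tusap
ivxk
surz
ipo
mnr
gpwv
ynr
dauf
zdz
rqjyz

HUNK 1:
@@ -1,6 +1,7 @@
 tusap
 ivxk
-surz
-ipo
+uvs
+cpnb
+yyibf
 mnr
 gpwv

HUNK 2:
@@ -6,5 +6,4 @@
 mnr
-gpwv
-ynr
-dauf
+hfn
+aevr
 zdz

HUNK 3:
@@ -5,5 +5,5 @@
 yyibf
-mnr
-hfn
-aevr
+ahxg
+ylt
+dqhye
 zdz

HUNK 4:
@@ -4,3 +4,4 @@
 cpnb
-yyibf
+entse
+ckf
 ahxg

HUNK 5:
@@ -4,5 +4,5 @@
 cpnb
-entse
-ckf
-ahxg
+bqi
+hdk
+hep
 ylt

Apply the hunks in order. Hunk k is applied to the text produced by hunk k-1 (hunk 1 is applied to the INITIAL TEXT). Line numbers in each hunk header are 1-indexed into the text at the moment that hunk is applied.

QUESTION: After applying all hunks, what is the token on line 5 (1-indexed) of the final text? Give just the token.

Hunk 1: at line 1 remove [surz,ipo] add [uvs,cpnb,yyibf] -> 11 lines: tusap ivxk uvs cpnb yyibf mnr gpwv ynr dauf zdz rqjyz
Hunk 2: at line 6 remove [gpwv,ynr,dauf] add [hfn,aevr] -> 10 lines: tusap ivxk uvs cpnb yyibf mnr hfn aevr zdz rqjyz
Hunk 3: at line 5 remove [mnr,hfn,aevr] add [ahxg,ylt,dqhye] -> 10 lines: tusap ivxk uvs cpnb yyibf ahxg ylt dqhye zdz rqjyz
Hunk 4: at line 4 remove [yyibf] add [entse,ckf] -> 11 lines: tusap ivxk uvs cpnb entse ckf ahxg ylt dqhye zdz rqjyz
Hunk 5: at line 4 remove [entse,ckf,ahxg] add [bqi,hdk,hep] -> 11 lines: tusap ivxk uvs cpnb bqi hdk hep ylt dqhye zdz rqjyz
Final line 5: bqi

Answer: bqi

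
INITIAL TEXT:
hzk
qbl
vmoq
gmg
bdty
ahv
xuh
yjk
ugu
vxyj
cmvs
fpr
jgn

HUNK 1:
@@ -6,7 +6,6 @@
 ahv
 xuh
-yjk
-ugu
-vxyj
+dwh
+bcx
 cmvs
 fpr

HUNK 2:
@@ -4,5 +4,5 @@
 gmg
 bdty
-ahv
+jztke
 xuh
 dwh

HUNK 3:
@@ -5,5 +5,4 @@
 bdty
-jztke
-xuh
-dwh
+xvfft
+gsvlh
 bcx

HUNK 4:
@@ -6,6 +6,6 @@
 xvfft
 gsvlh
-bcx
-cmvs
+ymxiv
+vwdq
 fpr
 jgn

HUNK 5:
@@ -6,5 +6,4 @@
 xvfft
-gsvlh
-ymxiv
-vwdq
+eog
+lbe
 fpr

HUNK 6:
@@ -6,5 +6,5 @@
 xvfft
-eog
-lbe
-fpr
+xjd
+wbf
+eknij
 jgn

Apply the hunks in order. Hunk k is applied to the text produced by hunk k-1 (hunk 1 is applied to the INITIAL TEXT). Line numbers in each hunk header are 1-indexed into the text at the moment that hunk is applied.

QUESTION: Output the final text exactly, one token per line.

Answer: hzk
qbl
vmoq
gmg
bdty
xvfft
xjd
wbf
eknij
jgn

Derivation:
Hunk 1: at line 6 remove [yjk,ugu,vxyj] add [dwh,bcx] -> 12 lines: hzk qbl vmoq gmg bdty ahv xuh dwh bcx cmvs fpr jgn
Hunk 2: at line 4 remove [ahv] add [jztke] -> 12 lines: hzk qbl vmoq gmg bdty jztke xuh dwh bcx cmvs fpr jgn
Hunk 3: at line 5 remove [jztke,xuh,dwh] add [xvfft,gsvlh] -> 11 lines: hzk qbl vmoq gmg bdty xvfft gsvlh bcx cmvs fpr jgn
Hunk 4: at line 6 remove [bcx,cmvs] add [ymxiv,vwdq] -> 11 lines: hzk qbl vmoq gmg bdty xvfft gsvlh ymxiv vwdq fpr jgn
Hunk 5: at line 6 remove [gsvlh,ymxiv,vwdq] add [eog,lbe] -> 10 lines: hzk qbl vmoq gmg bdty xvfft eog lbe fpr jgn
Hunk 6: at line 6 remove [eog,lbe,fpr] add [xjd,wbf,eknij] -> 10 lines: hzk qbl vmoq gmg bdty xvfft xjd wbf eknij jgn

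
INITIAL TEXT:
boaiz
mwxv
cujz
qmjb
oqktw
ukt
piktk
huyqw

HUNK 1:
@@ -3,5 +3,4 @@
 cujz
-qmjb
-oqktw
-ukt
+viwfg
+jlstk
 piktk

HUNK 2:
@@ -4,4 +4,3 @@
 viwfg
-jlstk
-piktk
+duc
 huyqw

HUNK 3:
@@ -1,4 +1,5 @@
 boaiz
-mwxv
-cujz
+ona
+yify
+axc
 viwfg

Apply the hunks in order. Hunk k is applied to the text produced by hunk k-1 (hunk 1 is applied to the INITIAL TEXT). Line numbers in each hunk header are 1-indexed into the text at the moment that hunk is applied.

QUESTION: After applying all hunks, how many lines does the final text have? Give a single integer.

Hunk 1: at line 3 remove [qmjb,oqktw,ukt] add [viwfg,jlstk] -> 7 lines: boaiz mwxv cujz viwfg jlstk piktk huyqw
Hunk 2: at line 4 remove [jlstk,piktk] add [duc] -> 6 lines: boaiz mwxv cujz viwfg duc huyqw
Hunk 3: at line 1 remove [mwxv,cujz] add [ona,yify,axc] -> 7 lines: boaiz ona yify axc viwfg duc huyqw
Final line count: 7

Answer: 7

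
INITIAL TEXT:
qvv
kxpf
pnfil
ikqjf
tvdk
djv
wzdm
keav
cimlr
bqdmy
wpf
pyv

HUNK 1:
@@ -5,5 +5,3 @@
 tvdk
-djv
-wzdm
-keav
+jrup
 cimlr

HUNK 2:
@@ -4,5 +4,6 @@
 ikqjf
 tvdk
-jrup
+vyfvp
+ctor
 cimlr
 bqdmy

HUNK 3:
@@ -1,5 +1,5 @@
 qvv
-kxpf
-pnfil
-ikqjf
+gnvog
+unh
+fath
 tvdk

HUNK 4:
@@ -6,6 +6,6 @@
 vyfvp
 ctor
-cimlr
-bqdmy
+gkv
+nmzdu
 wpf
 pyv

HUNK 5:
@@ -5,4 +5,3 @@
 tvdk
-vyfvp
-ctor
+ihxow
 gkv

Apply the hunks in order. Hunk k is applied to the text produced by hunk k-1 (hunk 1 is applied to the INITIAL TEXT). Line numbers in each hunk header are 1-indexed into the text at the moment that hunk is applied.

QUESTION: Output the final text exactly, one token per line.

Hunk 1: at line 5 remove [djv,wzdm,keav] add [jrup] -> 10 lines: qvv kxpf pnfil ikqjf tvdk jrup cimlr bqdmy wpf pyv
Hunk 2: at line 4 remove [jrup] add [vyfvp,ctor] -> 11 lines: qvv kxpf pnfil ikqjf tvdk vyfvp ctor cimlr bqdmy wpf pyv
Hunk 3: at line 1 remove [kxpf,pnfil,ikqjf] add [gnvog,unh,fath] -> 11 lines: qvv gnvog unh fath tvdk vyfvp ctor cimlr bqdmy wpf pyv
Hunk 4: at line 6 remove [cimlr,bqdmy] add [gkv,nmzdu] -> 11 lines: qvv gnvog unh fath tvdk vyfvp ctor gkv nmzdu wpf pyv
Hunk 5: at line 5 remove [vyfvp,ctor] add [ihxow] -> 10 lines: qvv gnvog unh fath tvdk ihxow gkv nmzdu wpf pyv

Answer: qvv
gnvog
unh
fath
tvdk
ihxow
gkv
nmzdu
wpf
pyv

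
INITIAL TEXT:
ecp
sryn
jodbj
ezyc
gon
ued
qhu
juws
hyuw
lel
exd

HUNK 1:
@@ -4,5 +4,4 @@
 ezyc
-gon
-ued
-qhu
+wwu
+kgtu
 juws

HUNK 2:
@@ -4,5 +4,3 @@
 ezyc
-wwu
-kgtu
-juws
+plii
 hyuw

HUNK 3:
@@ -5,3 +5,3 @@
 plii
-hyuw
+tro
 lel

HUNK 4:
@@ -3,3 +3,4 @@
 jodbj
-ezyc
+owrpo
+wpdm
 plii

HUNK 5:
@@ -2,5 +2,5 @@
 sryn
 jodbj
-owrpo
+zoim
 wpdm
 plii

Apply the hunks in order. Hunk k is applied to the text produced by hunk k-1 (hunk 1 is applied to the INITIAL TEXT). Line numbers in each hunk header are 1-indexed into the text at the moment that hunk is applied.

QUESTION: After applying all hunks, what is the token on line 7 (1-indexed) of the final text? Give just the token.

Hunk 1: at line 4 remove [gon,ued,qhu] add [wwu,kgtu] -> 10 lines: ecp sryn jodbj ezyc wwu kgtu juws hyuw lel exd
Hunk 2: at line 4 remove [wwu,kgtu,juws] add [plii] -> 8 lines: ecp sryn jodbj ezyc plii hyuw lel exd
Hunk 3: at line 5 remove [hyuw] add [tro] -> 8 lines: ecp sryn jodbj ezyc plii tro lel exd
Hunk 4: at line 3 remove [ezyc] add [owrpo,wpdm] -> 9 lines: ecp sryn jodbj owrpo wpdm plii tro lel exd
Hunk 5: at line 2 remove [owrpo] add [zoim] -> 9 lines: ecp sryn jodbj zoim wpdm plii tro lel exd
Final line 7: tro

Answer: tro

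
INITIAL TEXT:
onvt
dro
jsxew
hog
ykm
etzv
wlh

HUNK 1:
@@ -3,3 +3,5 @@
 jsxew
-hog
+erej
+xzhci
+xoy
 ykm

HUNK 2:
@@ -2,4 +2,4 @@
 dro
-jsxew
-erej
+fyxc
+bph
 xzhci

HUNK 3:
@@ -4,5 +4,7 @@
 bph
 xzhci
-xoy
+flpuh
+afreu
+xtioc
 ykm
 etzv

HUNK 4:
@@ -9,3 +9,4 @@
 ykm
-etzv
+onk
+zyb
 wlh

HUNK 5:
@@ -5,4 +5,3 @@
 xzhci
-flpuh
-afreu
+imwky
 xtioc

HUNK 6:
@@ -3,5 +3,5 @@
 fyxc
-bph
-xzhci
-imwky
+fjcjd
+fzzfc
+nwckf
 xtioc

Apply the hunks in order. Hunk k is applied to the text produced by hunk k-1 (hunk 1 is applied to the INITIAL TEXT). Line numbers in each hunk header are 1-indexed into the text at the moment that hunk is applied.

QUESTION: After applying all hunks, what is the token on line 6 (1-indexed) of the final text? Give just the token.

Answer: nwckf

Derivation:
Hunk 1: at line 3 remove [hog] add [erej,xzhci,xoy] -> 9 lines: onvt dro jsxew erej xzhci xoy ykm etzv wlh
Hunk 2: at line 2 remove [jsxew,erej] add [fyxc,bph] -> 9 lines: onvt dro fyxc bph xzhci xoy ykm etzv wlh
Hunk 3: at line 4 remove [xoy] add [flpuh,afreu,xtioc] -> 11 lines: onvt dro fyxc bph xzhci flpuh afreu xtioc ykm etzv wlh
Hunk 4: at line 9 remove [etzv] add [onk,zyb] -> 12 lines: onvt dro fyxc bph xzhci flpuh afreu xtioc ykm onk zyb wlh
Hunk 5: at line 5 remove [flpuh,afreu] add [imwky] -> 11 lines: onvt dro fyxc bph xzhci imwky xtioc ykm onk zyb wlh
Hunk 6: at line 3 remove [bph,xzhci,imwky] add [fjcjd,fzzfc,nwckf] -> 11 lines: onvt dro fyxc fjcjd fzzfc nwckf xtioc ykm onk zyb wlh
Final line 6: nwckf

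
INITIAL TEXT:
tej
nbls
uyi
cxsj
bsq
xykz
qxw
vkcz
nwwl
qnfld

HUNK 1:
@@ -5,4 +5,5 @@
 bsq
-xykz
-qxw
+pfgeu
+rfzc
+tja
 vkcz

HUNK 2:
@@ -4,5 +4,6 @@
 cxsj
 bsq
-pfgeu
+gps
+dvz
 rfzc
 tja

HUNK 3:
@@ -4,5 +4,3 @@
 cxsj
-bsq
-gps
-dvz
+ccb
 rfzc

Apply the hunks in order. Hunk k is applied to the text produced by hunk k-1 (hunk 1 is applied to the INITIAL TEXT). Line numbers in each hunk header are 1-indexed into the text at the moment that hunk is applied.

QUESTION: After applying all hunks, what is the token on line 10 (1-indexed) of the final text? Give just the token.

Hunk 1: at line 5 remove [xykz,qxw] add [pfgeu,rfzc,tja] -> 11 lines: tej nbls uyi cxsj bsq pfgeu rfzc tja vkcz nwwl qnfld
Hunk 2: at line 4 remove [pfgeu] add [gps,dvz] -> 12 lines: tej nbls uyi cxsj bsq gps dvz rfzc tja vkcz nwwl qnfld
Hunk 3: at line 4 remove [bsq,gps,dvz] add [ccb] -> 10 lines: tej nbls uyi cxsj ccb rfzc tja vkcz nwwl qnfld
Final line 10: qnfld

Answer: qnfld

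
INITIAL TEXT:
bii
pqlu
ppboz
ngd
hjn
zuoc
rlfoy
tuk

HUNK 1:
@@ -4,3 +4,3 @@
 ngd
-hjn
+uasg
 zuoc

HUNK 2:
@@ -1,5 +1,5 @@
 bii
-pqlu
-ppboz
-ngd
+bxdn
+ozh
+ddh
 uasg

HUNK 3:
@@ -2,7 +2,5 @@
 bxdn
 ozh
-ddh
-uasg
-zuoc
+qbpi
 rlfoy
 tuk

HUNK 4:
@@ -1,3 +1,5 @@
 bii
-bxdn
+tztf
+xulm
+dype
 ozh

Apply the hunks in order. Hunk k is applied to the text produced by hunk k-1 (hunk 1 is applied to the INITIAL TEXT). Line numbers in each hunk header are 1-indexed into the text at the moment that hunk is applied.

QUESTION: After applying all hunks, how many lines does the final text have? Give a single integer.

Answer: 8

Derivation:
Hunk 1: at line 4 remove [hjn] add [uasg] -> 8 lines: bii pqlu ppboz ngd uasg zuoc rlfoy tuk
Hunk 2: at line 1 remove [pqlu,ppboz,ngd] add [bxdn,ozh,ddh] -> 8 lines: bii bxdn ozh ddh uasg zuoc rlfoy tuk
Hunk 3: at line 2 remove [ddh,uasg,zuoc] add [qbpi] -> 6 lines: bii bxdn ozh qbpi rlfoy tuk
Hunk 4: at line 1 remove [bxdn] add [tztf,xulm,dype] -> 8 lines: bii tztf xulm dype ozh qbpi rlfoy tuk
Final line count: 8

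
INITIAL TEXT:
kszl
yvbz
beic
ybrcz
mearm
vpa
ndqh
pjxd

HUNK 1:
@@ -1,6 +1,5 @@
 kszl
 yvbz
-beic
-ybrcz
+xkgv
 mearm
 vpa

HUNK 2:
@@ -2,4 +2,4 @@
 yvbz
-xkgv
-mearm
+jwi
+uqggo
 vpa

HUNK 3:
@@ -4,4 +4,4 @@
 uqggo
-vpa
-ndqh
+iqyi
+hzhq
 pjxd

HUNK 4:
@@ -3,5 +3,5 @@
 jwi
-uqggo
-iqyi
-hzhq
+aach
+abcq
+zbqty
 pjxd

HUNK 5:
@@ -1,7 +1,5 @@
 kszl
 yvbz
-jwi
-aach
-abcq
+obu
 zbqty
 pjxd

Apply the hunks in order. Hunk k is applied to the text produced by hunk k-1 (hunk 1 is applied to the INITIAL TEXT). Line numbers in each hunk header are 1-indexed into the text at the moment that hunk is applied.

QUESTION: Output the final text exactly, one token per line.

Answer: kszl
yvbz
obu
zbqty
pjxd

Derivation:
Hunk 1: at line 1 remove [beic,ybrcz] add [xkgv] -> 7 lines: kszl yvbz xkgv mearm vpa ndqh pjxd
Hunk 2: at line 2 remove [xkgv,mearm] add [jwi,uqggo] -> 7 lines: kszl yvbz jwi uqggo vpa ndqh pjxd
Hunk 3: at line 4 remove [vpa,ndqh] add [iqyi,hzhq] -> 7 lines: kszl yvbz jwi uqggo iqyi hzhq pjxd
Hunk 4: at line 3 remove [uqggo,iqyi,hzhq] add [aach,abcq,zbqty] -> 7 lines: kszl yvbz jwi aach abcq zbqty pjxd
Hunk 5: at line 1 remove [jwi,aach,abcq] add [obu] -> 5 lines: kszl yvbz obu zbqty pjxd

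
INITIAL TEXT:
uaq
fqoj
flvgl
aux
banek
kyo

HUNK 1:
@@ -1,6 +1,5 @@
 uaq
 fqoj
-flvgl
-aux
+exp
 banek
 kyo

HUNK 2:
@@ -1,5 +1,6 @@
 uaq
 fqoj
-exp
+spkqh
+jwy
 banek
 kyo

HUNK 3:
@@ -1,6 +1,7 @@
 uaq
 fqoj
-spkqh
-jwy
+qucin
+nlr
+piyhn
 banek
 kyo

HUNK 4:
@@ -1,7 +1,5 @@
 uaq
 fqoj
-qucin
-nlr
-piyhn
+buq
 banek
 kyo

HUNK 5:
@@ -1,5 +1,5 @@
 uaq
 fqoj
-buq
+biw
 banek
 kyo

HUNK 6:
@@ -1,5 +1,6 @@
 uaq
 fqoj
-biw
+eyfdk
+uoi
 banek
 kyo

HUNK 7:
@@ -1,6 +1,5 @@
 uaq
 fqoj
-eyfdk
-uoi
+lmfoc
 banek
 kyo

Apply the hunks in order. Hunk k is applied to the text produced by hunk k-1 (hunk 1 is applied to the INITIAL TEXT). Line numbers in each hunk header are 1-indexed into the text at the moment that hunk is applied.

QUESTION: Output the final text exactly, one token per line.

Answer: uaq
fqoj
lmfoc
banek
kyo

Derivation:
Hunk 1: at line 1 remove [flvgl,aux] add [exp] -> 5 lines: uaq fqoj exp banek kyo
Hunk 2: at line 1 remove [exp] add [spkqh,jwy] -> 6 lines: uaq fqoj spkqh jwy banek kyo
Hunk 3: at line 1 remove [spkqh,jwy] add [qucin,nlr,piyhn] -> 7 lines: uaq fqoj qucin nlr piyhn banek kyo
Hunk 4: at line 1 remove [qucin,nlr,piyhn] add [buq] -> 5 lines: uaq fqoj buq banek kyo
Hunk 5: at line 1 remove [buq] add [biw] -> 5 lines: uaq fqoj biw banek kyo
Hunk 6: at line 1 remove [biw] add [eyfdk,uoi] -> 6 lines: uaq fqoj eyfdk uoi banek kyo
Hunk 7: at line 1 remove [eyfdk,uoi] add [lmfoc] -> 5 lines: uaq fqoj lmfoc banek kyo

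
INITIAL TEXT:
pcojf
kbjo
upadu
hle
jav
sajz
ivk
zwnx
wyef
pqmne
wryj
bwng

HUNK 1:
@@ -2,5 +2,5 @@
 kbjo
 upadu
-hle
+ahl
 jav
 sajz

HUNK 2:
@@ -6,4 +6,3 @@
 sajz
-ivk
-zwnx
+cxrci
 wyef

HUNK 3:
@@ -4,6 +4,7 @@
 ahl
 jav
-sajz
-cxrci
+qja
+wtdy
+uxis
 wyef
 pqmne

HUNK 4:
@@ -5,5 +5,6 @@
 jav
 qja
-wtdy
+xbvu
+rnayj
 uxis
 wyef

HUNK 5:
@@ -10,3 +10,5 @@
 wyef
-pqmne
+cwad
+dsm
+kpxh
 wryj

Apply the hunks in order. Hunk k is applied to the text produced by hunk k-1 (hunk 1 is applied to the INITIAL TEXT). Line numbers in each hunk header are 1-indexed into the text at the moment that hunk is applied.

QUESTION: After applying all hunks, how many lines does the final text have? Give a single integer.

Answer: 15

Derivation:
Hunk 1: at line 2 remove [hle] add [ahl] -> 12 lines: pcojf kbjo upadu ahl jav sajz ivk zwnx wyef pqmne wryj bwng
Hunk 2: at line 6 remove [ivk,zwnx] add [cxrci] -> 11 lines: pcojf kbjo upadu ahl jav sajz cxrci wyef pqmne wryj bwng
Hunk 3: at line 4 remove [sajz,cxrci] add [qja,wtdy,uxis] -> 12 lines: pcojf kbjo upadu ahl jav qja wtdy uxis wyef pqmne wryj bwng
Hunk 4: at line 5 remove [wtdy] add [xbvu,rnayj] -> 13 lines: pcojf kbjo upadu ahl jav qja xbvu rnayj uxis wyef pqmne wryj bwng
Hunk 5: at line 10 remove [pqmne] add [cwad,dsm,kpxh] -> 15 lines: pcojf kbjo upadu ahl jav qja xbvu rnayj uxis wyef cwad dsm kpxh wryj bwng
Final line count: 15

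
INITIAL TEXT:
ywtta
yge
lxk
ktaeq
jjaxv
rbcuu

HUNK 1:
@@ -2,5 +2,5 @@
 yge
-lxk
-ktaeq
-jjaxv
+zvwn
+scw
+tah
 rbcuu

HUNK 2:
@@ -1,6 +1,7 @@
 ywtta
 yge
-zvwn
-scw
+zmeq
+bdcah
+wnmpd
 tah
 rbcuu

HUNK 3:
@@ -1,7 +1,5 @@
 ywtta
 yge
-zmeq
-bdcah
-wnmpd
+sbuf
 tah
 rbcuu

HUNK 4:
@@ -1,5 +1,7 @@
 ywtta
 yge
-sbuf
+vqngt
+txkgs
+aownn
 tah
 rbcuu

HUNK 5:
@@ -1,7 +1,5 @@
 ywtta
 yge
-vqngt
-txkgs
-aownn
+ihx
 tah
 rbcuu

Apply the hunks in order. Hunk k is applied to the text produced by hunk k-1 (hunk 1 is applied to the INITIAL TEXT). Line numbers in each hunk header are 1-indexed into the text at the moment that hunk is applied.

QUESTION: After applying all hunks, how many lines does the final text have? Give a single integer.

Hunk 1: at line 2 remove [lxk,ktaeq,jjaxv] add [zvwn,scw,tah] -> 6 lines: ywtta yge zvwn scw tah rbcuu
Hunk 2: at line 1 remove [zvwn,scw] add [zmeq,bdcah,wnmpd] -> 7 lines: ywtta yge zmeq bdcah wnmpd tah rbcuu
Hunk 3: at line 1 remove [zmeq,bdcah,wnmpd] add [sbuf] -> 5 lines: ywtta yge sbuf tah rbcuu
Hunk 4: at line 1 remove [sbuf] add [vqngt,txkgs,aownn] -> 7 lines: ywtta yge vqngt txkgs aownn tah rbcuu
Hunk 5: at line 1 remove [vqngt,txkgs,aownn] add [ihx] -> 5 lines: ywtta yge ihx tah rbcuu
Final line count: 5

Answer: 5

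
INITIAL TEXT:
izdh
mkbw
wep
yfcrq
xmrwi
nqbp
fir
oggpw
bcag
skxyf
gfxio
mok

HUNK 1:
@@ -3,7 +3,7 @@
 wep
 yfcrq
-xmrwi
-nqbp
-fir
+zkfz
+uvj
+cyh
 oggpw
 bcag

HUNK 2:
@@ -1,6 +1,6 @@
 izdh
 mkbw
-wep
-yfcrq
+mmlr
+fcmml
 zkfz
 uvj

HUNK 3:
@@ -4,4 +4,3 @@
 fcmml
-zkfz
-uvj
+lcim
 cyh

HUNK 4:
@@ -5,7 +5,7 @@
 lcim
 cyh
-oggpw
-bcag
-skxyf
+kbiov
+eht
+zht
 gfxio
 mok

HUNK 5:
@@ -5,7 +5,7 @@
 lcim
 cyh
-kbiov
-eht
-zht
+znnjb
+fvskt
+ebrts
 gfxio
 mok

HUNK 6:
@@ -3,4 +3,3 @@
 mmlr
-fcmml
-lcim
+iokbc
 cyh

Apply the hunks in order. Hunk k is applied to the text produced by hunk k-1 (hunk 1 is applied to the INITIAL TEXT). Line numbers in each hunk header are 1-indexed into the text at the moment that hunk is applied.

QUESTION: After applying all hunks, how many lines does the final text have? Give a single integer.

Answer: 10

Derivation:
Hunk 1: at line 3 remove [xmrwi,nqbp,fir] add [zkfz,uvj,cyh] -> 12 lines: izdh mkbw wep yfcrq zkfz uvj cyh oggpw bcag skxyf gfxio mok
Hunk 2: at line 1 remove [wep,yfcrq] add [mmlr,fcmml] -> 12 lines: izdh mkbw mmlr fcmml zkfz uvj cyh oggpw bcag skxyf gfxio mok
Hunk 3: at line 4 remove [zkfz,uvj] add [lcim] -> 11 lines: izdh mkbw mmlr fcmml lcim cyh oggpw bcag skxyf gfxio mok
Hunk 4: at line 5 remove [oggpw,bcag,skxyf] add [kbiov,eht,zht] -> 11 lines: izdh mkbw mmlr fcmml lcim cyh kbiov eht zht gfxio mok
Hunk 5: at line 5 remove [kbiov,eht,zht] add [znnjb,fvskt,ebrts] -> 11 lines: izdh mkbw mmlr fcmml lcim cyh znnjb fvskt ebrts gfxio mok
Hunk 6: at line 3 remove [fcmml,lcim] add [iokbc] -> 10 lines: izdh mkbw mmlr iokbc cyh znnjb fvskt ebrts gfxio mok
Final line count: 10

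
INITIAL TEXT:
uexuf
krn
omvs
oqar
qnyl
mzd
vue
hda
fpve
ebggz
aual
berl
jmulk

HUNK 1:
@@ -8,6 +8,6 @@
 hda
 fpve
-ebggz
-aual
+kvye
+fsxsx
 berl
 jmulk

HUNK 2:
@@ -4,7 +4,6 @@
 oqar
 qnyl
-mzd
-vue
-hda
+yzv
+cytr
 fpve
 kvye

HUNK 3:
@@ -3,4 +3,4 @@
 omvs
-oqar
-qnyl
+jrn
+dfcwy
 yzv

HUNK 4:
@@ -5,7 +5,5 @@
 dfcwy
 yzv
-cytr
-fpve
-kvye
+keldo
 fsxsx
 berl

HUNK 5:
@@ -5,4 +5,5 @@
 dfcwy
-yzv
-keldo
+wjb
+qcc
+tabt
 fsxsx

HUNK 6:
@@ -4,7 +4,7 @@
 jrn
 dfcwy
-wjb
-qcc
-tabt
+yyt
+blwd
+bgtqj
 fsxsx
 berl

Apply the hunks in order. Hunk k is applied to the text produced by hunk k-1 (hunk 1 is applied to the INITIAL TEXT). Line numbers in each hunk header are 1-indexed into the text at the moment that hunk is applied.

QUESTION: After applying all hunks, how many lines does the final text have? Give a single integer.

Hunk 1: at line 8 remove [ebggz,aual] add [kvye,fsxsx] -> 13 lines: uexuf krn omvs oqar qnyl mzd vue hda fpve kvye fsxsx berl jmulk
Hunk 2: at line 4 remove [mzd,vue,hda] add [yzv,cytr] -> 12 lines: uexuf krn omvs oqar qnyl yzv cytr fpve kvye fsxsx berl jmulk
Hunk 3: at line 3 remove [oqar,qnyl] add [jrn,dfcwy] -> 12 lines: uexuf krn omvs jrn dfcwy yzv cytr fpve kvye fsxsx berl jmulk
Hunk 4: at line 5 remove [cytr,fpve,kvye] add [keldo] -> 10 lines: uexuf krn omvs jrn dfcwy yzv keldo fsxsx berl jmulk
Hunk 5: at line 5 remove [yzv,keldo] add [wjb,qcc,tabt] -> 11 lines: uexuf krn omvs jrn dfcwy wjb qcc tabt fsxsx berl jmulk
Hunk 6: at line 4 remove [wjb,qcc,tabt] add [yyt,blwd,bgtqj] -> 11 lines: uexuf krn omvs jrn dfcwy yyt blwd bgtqj fsxsx berl jmulk
Final line count: 11

Answer: 11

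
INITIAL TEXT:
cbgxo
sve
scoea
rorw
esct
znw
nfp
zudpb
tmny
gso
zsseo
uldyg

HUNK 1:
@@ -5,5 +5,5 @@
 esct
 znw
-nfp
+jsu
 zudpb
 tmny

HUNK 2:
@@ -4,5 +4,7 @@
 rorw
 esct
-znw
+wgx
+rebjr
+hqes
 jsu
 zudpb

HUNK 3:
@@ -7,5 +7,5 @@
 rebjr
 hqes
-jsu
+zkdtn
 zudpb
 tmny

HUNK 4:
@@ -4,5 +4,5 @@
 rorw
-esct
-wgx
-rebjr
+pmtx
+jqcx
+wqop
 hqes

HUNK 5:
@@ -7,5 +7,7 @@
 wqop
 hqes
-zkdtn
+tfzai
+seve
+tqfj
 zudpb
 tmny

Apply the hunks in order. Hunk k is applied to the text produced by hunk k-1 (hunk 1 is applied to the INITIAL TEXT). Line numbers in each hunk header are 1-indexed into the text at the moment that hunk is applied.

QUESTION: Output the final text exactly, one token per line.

Hunk 1: at line 5 remove [nfp] add [jsu] -> 12 lines: cbgxo sve scoea rorw esct znw jsu zudpb tmny gso zsseo uldyg
Hunk 2: at line 4 remove [znw] add [wgx,rebjr,hqes] -> 14 lines: cbgxo sve scoea rorw esct wgx rebjr hqes jsu zudpb tmny gso zsseo uldyg
Hunk 3: at line 7 remove [jsu] add [zkdtn] -> 14 lines: cbgxo sve scoea rorw esct wgx rebjr hqes zkdtn zudpb tmny gso zsseo uldyg
Hunk 4: at line 4 remove [esct,wgx,rebjr] add [pmtx,jqcx,wqop] -> 14 lines: cbgxo sve scoea rorw pmtx jqcx wqop hqes zkdtn zudpb tmny gso zsseo uldyg
Hunk 5: at line 7 remove [zkdtn] add [tfzai,seve,tqfj] -> 16 lines: cbgxo sve scoea rorw pmtx jqcx wqop hqes tfzai seve tqfj zudpb tmny gso zsseo uldyg

Answer: cbgxo
sve
scoea
rorw
pmtx
jqcx
wqop
hqes
tfzai
seve
tqfj
zudpb
tmny
gso
zsseo
uldyg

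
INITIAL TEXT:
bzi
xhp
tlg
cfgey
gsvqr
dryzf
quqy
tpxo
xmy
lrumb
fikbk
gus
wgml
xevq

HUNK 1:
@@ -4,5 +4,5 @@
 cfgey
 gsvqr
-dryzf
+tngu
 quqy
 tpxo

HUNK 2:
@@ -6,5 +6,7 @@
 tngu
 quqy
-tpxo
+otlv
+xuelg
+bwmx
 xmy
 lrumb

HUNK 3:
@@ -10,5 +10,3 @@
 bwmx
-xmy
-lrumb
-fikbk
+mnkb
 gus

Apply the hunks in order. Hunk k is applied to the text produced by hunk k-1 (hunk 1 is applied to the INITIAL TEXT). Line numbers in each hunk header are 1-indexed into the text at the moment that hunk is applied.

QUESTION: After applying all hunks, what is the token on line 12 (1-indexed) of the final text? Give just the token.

Answer: gus

Derivation:
Hunk 1: at line 4 remove [dryzf] add [tngu] -> 14 lines: bzi xhp tlg cfgey gsvqr tngu quqy tpxo xmy lrumb fikbk gus wgml xevq
Hunk 2: at line 6 remove [tpxo] add [otlv,xuelg,bwmx] -> 16 lines: bzi xhp tlg cfgey gsvqr tngu quqy otlv xuelg bwmx xmy lrumb fikbk gus wgml xevq
Hunk 3: at line 10 remove [xmy,lrumb,fikbk] add [mnkb] -> 14 lines: bzi xhp tlg cfgey gsvqr tngu quqy otlv xuelg bwmx mnkb gus wgml xevq
Final line 12: gus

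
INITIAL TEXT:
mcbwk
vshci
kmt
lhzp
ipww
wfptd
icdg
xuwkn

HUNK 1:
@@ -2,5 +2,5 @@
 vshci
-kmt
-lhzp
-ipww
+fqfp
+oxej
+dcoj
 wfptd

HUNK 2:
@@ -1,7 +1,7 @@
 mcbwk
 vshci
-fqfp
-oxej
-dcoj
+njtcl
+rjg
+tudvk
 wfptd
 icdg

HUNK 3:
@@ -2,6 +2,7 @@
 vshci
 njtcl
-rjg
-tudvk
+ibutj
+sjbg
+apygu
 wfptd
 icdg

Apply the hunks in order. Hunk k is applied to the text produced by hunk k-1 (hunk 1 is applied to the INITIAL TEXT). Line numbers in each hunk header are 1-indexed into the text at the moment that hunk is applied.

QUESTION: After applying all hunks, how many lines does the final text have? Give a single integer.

Answer: 9

Derivation:
Hunk 1: at line 2 remove [kmt,lhzp,ipww] add [fqfp,oxej,dcoj] -> 8 lines: mcbwk vshci fqfp oxej dcoj wfptd icdg xuwkn
Hunk 2: at line 1 remove [fqfp,oxej,dcoj] add [njtcl,rjg,tudvk] -> 8 lines: mcbwk vshci njtcl rjg tudvk wfptd icdg xuwkn
Hunk 3: at line 2 remove [rjg,tudvk] add [ibutj,sjbg,apygu] -> 9 lines: mcbwk vshci njtcl ibutj sjbg apygu wfptd icdg xuwkn
Final line count: 9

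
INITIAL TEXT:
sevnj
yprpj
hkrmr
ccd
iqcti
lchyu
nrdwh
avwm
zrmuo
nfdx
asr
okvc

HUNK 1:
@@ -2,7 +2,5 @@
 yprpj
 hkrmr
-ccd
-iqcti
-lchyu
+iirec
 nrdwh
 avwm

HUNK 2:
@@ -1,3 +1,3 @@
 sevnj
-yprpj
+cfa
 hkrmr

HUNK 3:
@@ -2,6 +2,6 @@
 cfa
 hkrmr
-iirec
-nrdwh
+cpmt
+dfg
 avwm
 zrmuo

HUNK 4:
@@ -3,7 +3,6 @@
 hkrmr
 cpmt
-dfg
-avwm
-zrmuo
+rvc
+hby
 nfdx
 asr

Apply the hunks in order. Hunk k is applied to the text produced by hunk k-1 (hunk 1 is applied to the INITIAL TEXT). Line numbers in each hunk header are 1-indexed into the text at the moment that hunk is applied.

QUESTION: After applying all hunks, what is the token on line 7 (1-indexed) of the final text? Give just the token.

Answer: nfdx

Derivation:
Hunk 1: at line 2 remove [ccd,iqcti,lchyu] add [iirec] -> 10 lines: sevnj yprpj hkrmr iirec nrdwh avwm zrmuo nfdx asr okvc
Hunk 2: at line 1 remove [yprpj] add [cfa] -> 10 lines: sevnj cfa hkrmr iirec nrdwh avwm zrmuo nfdx asr okvc
Hunk 3: at line 2 remove [iirec,nrdwh] add [cpmt,dfg] -> 10 lines: sevnj cfa hkrmr cpmt dfg avwm zrmuo nfdx asr okvc
Hunk 4: at line 3 remove [dfg,avwm,zrmuo] add [rvc,hby] -> 9 lines: sevnj cfa hkrmr cpmt rvc hby nfdx asr okvc
Final line 7: nfdx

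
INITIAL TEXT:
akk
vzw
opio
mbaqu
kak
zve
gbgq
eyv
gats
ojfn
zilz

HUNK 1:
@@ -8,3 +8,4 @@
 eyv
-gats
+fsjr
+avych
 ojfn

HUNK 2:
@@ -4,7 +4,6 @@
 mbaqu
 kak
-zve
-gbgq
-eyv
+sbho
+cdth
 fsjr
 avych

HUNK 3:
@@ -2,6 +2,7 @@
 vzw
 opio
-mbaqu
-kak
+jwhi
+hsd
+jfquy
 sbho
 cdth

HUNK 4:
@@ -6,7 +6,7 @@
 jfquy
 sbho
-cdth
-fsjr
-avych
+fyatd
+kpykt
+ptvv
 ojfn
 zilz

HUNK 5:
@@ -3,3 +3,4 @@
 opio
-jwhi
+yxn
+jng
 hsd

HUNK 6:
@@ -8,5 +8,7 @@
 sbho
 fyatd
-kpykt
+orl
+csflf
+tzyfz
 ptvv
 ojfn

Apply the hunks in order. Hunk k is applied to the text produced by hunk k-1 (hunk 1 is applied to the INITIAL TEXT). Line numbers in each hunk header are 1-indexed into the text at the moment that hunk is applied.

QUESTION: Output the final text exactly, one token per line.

Hunk 1: at line 8 remove [gats] add [fsjr,avych] -> 12 lines: akk vzw opio mbaqu kak zve gbgq eyv fsjr avych ojfn zilz
Hunk 2: at line 4 remove [zve,gbgq,eyv] add [sbho,cdth] -> 11 lines: akk vzw opio mbaqu kak sbho cdth fsjr avych ojfn zilz
Hunk 3: at line 2 remove [mbaqu,kak] add [jwhi,hsd,jfquy] -> 12 lines: akk vzw opio jwhi hsd jfquy sbho cdth fsjr avych ojfn zilz
Hunk 4: at line 6 remove [cdth,fsjr,avych] add [fyatd,kpykt,ptvv] -> 12 lines: akk vzw opio jwhi hsd jfquy sbho fyatd kpykt ptvv ojfn zilz
Hunk 5: at line 3 remove [jwhi] add [yxn,jng] -> 13 lines: akk vzw opio yxn jng hsd jfquy sbho fyatd kpykt ptvv ojfn zilz
Hunk 6: at line 8 remove [kpykt] add [orl,csflf,tzyfz] -> 15 lines: akk vzw opio yxn jng hsd jfquy sbho fyatd orl csflf tzyfz ptvv ojfn zilz

Answer: akk
vzw
opio
yxn
jng
hsd
jfquy
sbho
fyatd
orl
csflf
tzyfz
ptvv
ojfn
zilz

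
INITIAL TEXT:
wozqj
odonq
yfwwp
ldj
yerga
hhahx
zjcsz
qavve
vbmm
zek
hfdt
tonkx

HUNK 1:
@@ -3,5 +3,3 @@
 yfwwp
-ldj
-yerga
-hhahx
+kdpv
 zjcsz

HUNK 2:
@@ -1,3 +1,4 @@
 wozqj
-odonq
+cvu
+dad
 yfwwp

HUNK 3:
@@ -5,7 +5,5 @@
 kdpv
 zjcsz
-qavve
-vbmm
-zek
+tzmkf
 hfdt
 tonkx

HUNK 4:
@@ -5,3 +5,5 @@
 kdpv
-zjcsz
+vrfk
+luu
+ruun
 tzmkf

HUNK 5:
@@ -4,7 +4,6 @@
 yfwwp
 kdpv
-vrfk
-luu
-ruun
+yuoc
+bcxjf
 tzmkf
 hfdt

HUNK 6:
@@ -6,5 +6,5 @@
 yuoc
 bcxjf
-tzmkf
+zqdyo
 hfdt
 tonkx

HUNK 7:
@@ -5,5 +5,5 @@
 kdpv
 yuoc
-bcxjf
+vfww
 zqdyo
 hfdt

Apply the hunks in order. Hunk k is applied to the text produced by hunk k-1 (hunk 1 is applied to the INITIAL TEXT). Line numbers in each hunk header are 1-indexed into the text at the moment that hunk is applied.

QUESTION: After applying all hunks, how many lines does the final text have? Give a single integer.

Hunk 1: at line 3 remove [ldj,yerga,hhahx] add [kdpv] -> 10 lines: wozqj odonq yfwwp kdpv zjcsz qavve vbmm zek hfdt tonkx
Hunk 2: at line 1 remove [odonq] add [cvu,dad] -> 11 lines: wozqj cvu dad yfwwp kdpv zjcsz qavve vbmm zek hfdt tonkx
Hunk 3: at line 5 remove [qavve,vbmm,zek] add [tzmkf] -> 9 lines: wozqj cvu dad yfwwp kdpv zjcsz tzmkf hfdt tonkx
Hunk 4: at line 5 remove [zjcsz] add [vrfk,luu,ruun] -> 11 lines: wozqj cvu dad yfwwp kdpv vrfk luu ruun tzmkf hfdt tonkx
Hunk 5: at line 4 remove [vrfk,luu,ruun] add [yuoc,bcxjf] -> 10 lines: wozqj cvu dad yfwwp kdpv yuoc bcxjf tzmkf hfdt tonkx
Hunk 6: at line 6 remove [tzmkf] add [zqdyo] -> 10 lines: wozqj cvu dad yfwwp kdpv yuoc bcxjf zqdyo hfdt tonkx
Hunk 7: at line 5 remove [bcxjf] add [vfww] -> 10 lines: wozqj cvu dad yfwwp kdpv yuoc vfww zqdyo hfdt tonkx
Final line count: 10

Answer: 10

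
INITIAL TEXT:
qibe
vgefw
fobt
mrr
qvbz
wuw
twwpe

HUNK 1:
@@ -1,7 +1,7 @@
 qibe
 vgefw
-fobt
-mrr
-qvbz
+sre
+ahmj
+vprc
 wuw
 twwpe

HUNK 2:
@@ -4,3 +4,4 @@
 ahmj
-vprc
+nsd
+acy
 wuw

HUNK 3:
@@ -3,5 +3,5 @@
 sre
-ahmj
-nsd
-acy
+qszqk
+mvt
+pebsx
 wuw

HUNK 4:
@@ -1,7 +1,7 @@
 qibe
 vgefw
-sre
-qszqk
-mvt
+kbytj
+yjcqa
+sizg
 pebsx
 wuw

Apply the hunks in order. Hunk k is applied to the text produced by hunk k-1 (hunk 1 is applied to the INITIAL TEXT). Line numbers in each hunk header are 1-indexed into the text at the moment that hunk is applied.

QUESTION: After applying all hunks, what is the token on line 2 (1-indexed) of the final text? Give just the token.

Hunk 1: at line 1 remove [fobt,mrr,qvbz] add [sre,ahmj,vprc] -> 7 lines: qibe vgefw sre ahmj vprc wuw twwpe
Hunk 2: at line 4 remove [vprc] add [nsd,acy] -> 8 lines: qibe vgefw sre ahmj nsd acy wuw twwpe
Hunk 3: at line 3 remove [ahmj,nsd,acy] add [qszqk,mvt,pebsx] -> 8 lines: qibe vgefw sre qszqk mvt pebsx wuw twwpe
Hunk 4: at line 1 remove [sre,qszqk,mvt] add [kbytj,yjcqa,sizg] -> 8 lines: qibe vgefw kbytj yjcqa sizg pebsx wuw twwpe
Final line 2: vgefw

Answer: vgefw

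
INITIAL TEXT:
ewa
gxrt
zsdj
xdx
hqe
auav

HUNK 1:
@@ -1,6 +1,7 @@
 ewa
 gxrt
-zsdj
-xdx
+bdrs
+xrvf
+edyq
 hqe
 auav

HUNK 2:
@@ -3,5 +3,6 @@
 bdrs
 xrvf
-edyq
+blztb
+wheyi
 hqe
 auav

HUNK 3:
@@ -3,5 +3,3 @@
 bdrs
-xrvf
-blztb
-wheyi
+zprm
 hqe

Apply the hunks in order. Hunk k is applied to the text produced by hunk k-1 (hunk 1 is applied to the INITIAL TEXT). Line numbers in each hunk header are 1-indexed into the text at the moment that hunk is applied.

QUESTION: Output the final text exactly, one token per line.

Answer: ewa
gxrt
bdrs
zprm
hqe
auav

Derivation:
Hunk 1: at line 1 remove [zsdj,xdx] add [bdrs,xrvf,edyq] -> 7 lines: ewa gxrt bdrs xrvf edyq hqe auav
Hunk 2: at line 3 remove [edyq] add [blztb,wheyi] -> 8 lines: ewa gxrt bdrs xrvf blztb wheyi hqe auav
Hunk 3: at line 3 remove [xrvf,blztb,wheyi] add [zprm] -> 6 lines: ewa gxrt bdrs zprm hqe auav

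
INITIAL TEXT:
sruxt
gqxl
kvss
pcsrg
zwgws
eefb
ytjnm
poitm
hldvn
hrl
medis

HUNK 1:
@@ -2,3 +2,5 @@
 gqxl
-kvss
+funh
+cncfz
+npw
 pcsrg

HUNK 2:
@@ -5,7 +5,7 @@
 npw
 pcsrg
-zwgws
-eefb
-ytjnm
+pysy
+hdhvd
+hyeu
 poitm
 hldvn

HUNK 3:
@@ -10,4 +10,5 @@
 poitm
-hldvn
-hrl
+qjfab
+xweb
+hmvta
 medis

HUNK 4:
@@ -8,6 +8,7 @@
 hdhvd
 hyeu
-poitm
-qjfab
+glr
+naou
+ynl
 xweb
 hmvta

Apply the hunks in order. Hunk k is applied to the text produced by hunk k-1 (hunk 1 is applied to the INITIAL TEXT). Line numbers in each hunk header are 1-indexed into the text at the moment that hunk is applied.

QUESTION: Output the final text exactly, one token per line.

Hunk 1: at line 2 remove [kvss] add [funh,cncfz,npw] -> 13 lines: sruxt gqxl funh cncfz npw pcsrg zwgws eefb ytjnm poitm hldvn hrl medis
Hunk 2: at line 5 remove [zwgws,eefb,ytjnm] add [pysy,hdhvd,hyeu] -> 13 lines: sruxt gqxl funh cncfz npw pcsrg pysy hdhvd hyeu poitm hldvn hrl medis
Hunk 3: at line 10 remove [hldvn,hrl] add [qjfab,xweb,hmvta] -> 14 lines: sruxt gqxl funh cncfz npw pcsrg pysy hdhvd hyeu poitm qjfab xweb hmvta medis
Hunk 4: at line 8 remove [poitm,qjfab] add [glr,naou,ynl] -> 15 lines: sruxt gqxl funh cncfz npw pcsrg pysy hdhvd hyeu glr naou ynl xweb hmvta medis

Answer: sruxt
gqxl
funh
cncfz
npw
pcsrg
pysy
hdhvd
hyeu
glr
naou
ynl
xweb
hmvta
medis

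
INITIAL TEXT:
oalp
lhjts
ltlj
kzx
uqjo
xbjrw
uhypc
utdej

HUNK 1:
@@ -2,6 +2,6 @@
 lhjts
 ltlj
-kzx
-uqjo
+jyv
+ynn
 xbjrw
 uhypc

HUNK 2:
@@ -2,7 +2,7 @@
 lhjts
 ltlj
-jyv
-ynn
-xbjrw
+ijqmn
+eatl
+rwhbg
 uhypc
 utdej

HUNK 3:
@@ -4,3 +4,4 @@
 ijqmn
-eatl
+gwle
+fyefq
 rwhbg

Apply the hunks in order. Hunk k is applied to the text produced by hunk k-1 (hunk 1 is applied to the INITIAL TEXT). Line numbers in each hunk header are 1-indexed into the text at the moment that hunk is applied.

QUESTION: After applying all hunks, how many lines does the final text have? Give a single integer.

Answer: 9

Derivation:
Hunk 1: at line 2 remove [kzx,uqjo] add [jyv,ynn] -> 8 lines: oalp lhjts ltlj jyv ynn xbjrw uhypc utdej
Hunk 2: at line 2 remove [jyv,ynn,xbjrw] add [ijqmn,eatl,rwhbg] -> 8 lines: oalp lhjts ltlj ijqmn eatl rwhbg uhypc utdej
Hunk 3: at line 4 remove [eatl] add [gwle,fyefq] -> 9 lines: oalp lhjts ltlj ijqmn gwle fyefq rwhbg uhypc utdej
Final line count: 9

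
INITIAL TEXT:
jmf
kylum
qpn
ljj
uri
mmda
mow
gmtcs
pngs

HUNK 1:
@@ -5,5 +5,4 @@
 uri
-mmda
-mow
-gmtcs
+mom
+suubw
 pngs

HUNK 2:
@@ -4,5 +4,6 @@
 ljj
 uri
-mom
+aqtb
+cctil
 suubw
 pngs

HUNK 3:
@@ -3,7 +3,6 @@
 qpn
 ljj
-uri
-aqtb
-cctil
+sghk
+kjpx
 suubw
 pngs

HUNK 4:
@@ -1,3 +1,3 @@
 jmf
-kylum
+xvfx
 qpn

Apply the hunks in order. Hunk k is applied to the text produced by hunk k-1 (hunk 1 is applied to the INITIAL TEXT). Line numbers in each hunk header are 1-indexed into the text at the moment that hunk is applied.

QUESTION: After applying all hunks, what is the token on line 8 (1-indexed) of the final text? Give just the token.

Answer: pngs

Derivation:
Hunk 1: at line 5 remove [mmda,mow,gmtcs] add [mom,suubw] -> 8 lines: jmf kylum qpn ljj uri mom suubw pngs
Hunk 2: at line 4 remove [mom] add [aqtb,cctil] -> 9 lines: jmf kylum qpn ljj uri aqtb cctil suubw pngs
Hunk 3: at line 3 remove [uri,aqtb,cctil] add [sghk,kjpx] -> 8 lines: jmf kylum qpn ljj sghk kjpx suubw pngs
Hunk 4: at line 1 remove [kylum] add [xvfx] -> 8 lines: jmf xvfx qpn ljj sghk kjpx suubw pngs
Final line 8: pngs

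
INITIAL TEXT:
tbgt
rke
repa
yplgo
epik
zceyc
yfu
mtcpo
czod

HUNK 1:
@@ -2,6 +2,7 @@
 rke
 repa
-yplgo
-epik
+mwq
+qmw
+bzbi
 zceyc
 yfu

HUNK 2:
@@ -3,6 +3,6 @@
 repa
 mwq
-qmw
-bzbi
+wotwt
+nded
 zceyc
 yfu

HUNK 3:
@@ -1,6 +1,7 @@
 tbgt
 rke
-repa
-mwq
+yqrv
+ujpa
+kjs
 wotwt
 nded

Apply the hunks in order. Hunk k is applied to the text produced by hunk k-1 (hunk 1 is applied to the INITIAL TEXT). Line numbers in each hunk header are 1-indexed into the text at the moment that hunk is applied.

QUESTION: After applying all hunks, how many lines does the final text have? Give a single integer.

Answer: 11

Derivation:
Hunk 1: at line 2 remove [yplgo,epik] add [mwq,qmw,bzbi] -> 10 lines: tbgt rke repa mwq qmw bzbi zceyc yfu mtcpo czod
Hunk 2: at line 3 remove [qmw,bzbi] add [wotwt,nded] -> 10 lines: tbgt rke repa mwq wotwt nded zceyc yfu mtcpo czod
Hunk 3: at line 1 remove [repa,mwq] add [yqrv,ujpa,kjs] -> 11 lines: tbgt rke yqrv ujpa kjs wotwt nded zceyc yfu mtcpo czod
Final line count: 11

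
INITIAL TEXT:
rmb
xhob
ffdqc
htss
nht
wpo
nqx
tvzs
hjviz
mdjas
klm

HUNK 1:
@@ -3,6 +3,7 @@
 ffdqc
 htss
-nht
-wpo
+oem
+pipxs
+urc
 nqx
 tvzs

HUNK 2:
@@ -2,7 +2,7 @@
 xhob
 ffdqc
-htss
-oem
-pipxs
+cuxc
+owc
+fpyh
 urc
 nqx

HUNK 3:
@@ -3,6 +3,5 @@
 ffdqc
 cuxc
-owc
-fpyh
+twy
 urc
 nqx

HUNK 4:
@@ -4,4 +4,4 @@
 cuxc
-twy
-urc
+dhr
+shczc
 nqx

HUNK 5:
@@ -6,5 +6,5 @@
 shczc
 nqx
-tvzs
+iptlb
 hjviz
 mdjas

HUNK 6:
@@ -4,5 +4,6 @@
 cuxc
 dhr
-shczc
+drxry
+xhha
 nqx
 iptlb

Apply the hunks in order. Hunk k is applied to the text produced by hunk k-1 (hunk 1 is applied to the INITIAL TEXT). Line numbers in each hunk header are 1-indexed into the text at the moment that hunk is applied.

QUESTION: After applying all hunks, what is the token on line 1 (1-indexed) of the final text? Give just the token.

Answer: rmb

Derivation:
Hunk 1: at line 3 remove [nht,wpo] add [oem,pipxs,urc] -> 12 lines: rmb xhob ffdqc htss oem pipxs urc nqx tvzs hjviz mdjas klm
Hunk 2: at line 2 remove [htss,oem,pipxs] add [cuxc,owc,fpyh] -> 12 lines: rmb xhob ffdqc cuxc owc fpyh urc nqx tvzs hjviz mdjas klm
Hunk 3: at line 3 remove [owc,fpyh] add [twy] -> 11 lines: rmb xhob ffdqc cuxc twy urc nqx tvzs hjviz mdjas klm
Hunk 4: at line 4 remove [twy,urc] add [dhr,shczc] -> 11 lines: rmb xhob ffdqc cuxc dhr shczc nqx tvzs hjviz mdjas klm
Hunk 5: at line 6 remove [tvzs] add [iptlb] -> 11 lines: rmb xhob ffdqc cuxc dhr shczc nqx iptlb hjviz mdjas klm
Hunk 6: at line 4 remove [shczc] add [drxry,xhha] -> 12 lines: rmb xhob ffdqc cuxc dhr drxry xhha nqx iptlb hjviz mdjas klm
Final line 1: rmb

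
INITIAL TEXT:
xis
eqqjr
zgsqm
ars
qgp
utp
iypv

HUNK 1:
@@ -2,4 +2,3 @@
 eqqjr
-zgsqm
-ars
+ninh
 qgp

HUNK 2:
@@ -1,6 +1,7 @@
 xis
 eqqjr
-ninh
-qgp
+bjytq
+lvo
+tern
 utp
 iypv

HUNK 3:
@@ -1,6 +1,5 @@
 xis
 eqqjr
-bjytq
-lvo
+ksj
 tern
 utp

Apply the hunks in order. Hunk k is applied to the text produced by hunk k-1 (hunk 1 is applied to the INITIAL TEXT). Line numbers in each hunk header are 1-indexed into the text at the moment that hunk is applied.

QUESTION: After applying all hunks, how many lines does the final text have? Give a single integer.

Answer: 6

Derivation:
Hunk 1: at line 2 remove [zgsqm,ars] add [ninh] -> 6 lines: xis eqqjr ninh qgp utp iypv
Hunk 2: at line 1 remove [ninh,qgp] add [bjytq,lvo,tern] -> 7 lines: xis eqqjr bjytq lvo tern utp iypv
Hunk 3: at line 1 remove [bjytq,lvo] add [ksj] -> 6 lines: xis eqqjr ksj tern utp iypv
Final line count: 6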